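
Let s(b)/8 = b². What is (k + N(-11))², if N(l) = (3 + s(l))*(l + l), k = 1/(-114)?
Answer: 5930535102361/12996 ≈ 4.5634e+8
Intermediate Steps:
s(b) = 8*b²
k = -1/114 ≈ -0.0087719
N(l) = 2*l*(3 + 8*l²) (N(l) = (3 + 8*l²)*(l + l) = (3 + 8*l²)*(2*l) = 2*l*(3 + 8*l²))
(k + N(-11))² = (-1/114 + (6*(-11) + 16*(-11)³))² = (-1/114 + (-66 + 16*(-1331)))² = (-1/114 + (-66 - 21296))² = (-1/114 - 21362)² = (-2435269/114)² = 5930535102361/12996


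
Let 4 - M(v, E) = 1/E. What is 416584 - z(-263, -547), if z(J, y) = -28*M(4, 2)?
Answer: 416682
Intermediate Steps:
M(v, E) = 4 - 1/E
z(J, y) = -98 (z(J, y) = -28*(4 - 1/2) = -28*(4 - 1*½) = -28*(4 - ½) = -28*7/2 = -98)
416584 - z(-263, -547) = 416584 - 1*(-98) = 416584 + 98 = 416682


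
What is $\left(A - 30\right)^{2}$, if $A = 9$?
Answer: $441$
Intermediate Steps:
$\left(A - 30\right)^{2} = \left(9 - 30\right)^{2} = \left(-21\right)^{2} = 441$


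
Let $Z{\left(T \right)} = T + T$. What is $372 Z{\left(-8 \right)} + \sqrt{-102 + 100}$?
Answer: $-5952 + i \sqrt{2} \approx -5952.0 + 1.4142 i$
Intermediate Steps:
$Z{\left(T \right)} = 2 T$
$372 Z{\left(-8 \right)} + \sqrt{-102 + 100} = 372 \cdot 2 \left(-8\right) + \sqrt{-102 + 100} = 372 \left(-16\right) + \sqrt{-2} = -5952 + i \sqrt{2}$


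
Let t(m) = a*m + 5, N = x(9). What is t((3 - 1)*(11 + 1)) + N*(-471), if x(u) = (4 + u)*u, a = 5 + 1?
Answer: -54958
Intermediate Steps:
a = 6
x(u) = u*(4 + u)
N = 117 (N = 9*(4 + 9) = 9*13 = 117)
t(m) = 5 + 6*m (t(m) = 6*m + 5 = 5 + 6*m)
t((3 - 1)*(11 + 1)) + N*(-471) = (5 + 6*((3 - 1)*(11 + 1))) + 117*(-471) = (5 + 6*(2*12)) - 55107 = (5 + 6*24) - 55107 = (5 + 144) - 55107 = 149 - 55107 = -54958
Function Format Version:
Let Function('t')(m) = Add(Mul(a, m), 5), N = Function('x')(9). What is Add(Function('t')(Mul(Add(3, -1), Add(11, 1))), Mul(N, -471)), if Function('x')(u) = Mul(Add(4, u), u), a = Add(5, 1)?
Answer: -54958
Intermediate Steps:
a = 6
Function('x')(u) = Mul(u, Add(4, u))
N = 117 (N = Mul(9, Add(4, 9)) = Mul(9, 13) = 117)
Function('t')(m) = Add(5, Mul(6, m)) (Function('t')(m) = Add(Mul(6, m), 5) = Add(5, Mul(6, m)))
Add(Function('t')(Mul(Add(3, -1), Add(11, 1))), Mul(N, -471)) = Add(Add(5, Mul(6, Mul(Add(3, -1), Add(11, 1)))), Mul(117, -471)) = Add(Add(5, Mul(6, Mul(2, 12))), -55107) = Add(Add(5, Mul(6, 24)), -55107) = Add(Add(5, 144), -55107) = Add(149, -55107) = -54958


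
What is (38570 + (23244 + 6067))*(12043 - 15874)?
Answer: -260052111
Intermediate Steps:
(38570 + (23244 + 6067))*(12043 - 15874) = (38570 + 29311)*(-3831) = 67881*(-3831) = -260052111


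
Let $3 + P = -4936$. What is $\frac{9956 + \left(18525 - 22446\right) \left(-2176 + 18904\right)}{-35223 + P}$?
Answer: $\frac{32790266}{20081} \approx 1632.9$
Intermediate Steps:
$P = -4939$ ($P = -3 - 4936 = -4939$)
$\frac{9956 + \left(18525 - 22446\right) \left(-2176 + 18904\right)}{-35223 + P} = \frac{9956 + \left(18525 - 22446\right) \left(-2176 + 18904\right)}{-35223 - 4939} = \frac{9956 - 65590488}{-40162} = \left(9956 - 65590488\right) \left(- \frac{1}{40162}\right) = \left(-65580532\right) \left(- \frac{1}{40162}\right) = \frac{32790266}{20081}$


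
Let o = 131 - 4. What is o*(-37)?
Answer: -4699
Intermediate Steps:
o = 127
o*(-37) = 127*(-37) = -4699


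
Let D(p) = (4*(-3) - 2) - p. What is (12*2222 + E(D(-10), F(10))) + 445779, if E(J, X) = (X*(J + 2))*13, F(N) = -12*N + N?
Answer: 475303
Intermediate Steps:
D(p) = -14 - p (D(p) = (-12 - 2) - p = -14 - p)
F(N) = -11*N
E(J, X) = 13*X*(2 + J) (E(J, X) = (X*(2 + J))*13 = 13*X*(2 + J))
(12*2222 + E(D(-10), F(10))) + 445779 = (12*2222 + 13*(-11*10)*(2 + (-14 - 1*(-10)))) + 445779 = (26664 + 13*(-110)*(2 + (-14 + 10))) + 445779 = (26664 + 13*(-110)*(2 - 4)) + 445779 = (26664 + 13*(-110)*(-2)) + 445779 = (26664 + 2860) + 445779 = 29524 + 445779 = 475303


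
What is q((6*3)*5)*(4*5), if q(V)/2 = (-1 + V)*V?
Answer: 320400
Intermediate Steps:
q(V) = 2*V*(-1 + V) (q(V) = 2*((-1 + V)*V) = 2*(V*(-1 + V)) = 2*V*(-1 + V))
q((6*3)*5)*(4*5) = (2*((6*3)*5)*(-1 + (6*3)*5))*(4*5) = (2*(18*5)*(-1 + 18*5))*20 = (2*90*(-1 + 90))*20 = (2*90*89)*20 = 16020*20 = 320400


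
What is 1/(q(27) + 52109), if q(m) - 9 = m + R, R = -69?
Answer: 1/52076 ≈ 1.9203e-5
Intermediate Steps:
q(m) = -60 + m (q(m) = 9 + (m - 69) = 9 + (-69 + m) = -60 + m)
1/(q(27) + 52109) = 1/((-60 + 27) + 52109) = 1/(-33 + 52109) = 1/52076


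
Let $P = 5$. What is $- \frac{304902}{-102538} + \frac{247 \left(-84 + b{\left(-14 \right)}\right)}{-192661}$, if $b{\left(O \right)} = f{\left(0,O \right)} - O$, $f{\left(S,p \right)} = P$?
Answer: $\frac{30194485906}{9877536809} \approx 3.0569$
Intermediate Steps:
$f{\left(S,p \right)} = 5$
$b{\left(O \right)} = 5 - O$
$- \frac{304902}{-102538} + \frac{247 \left(-84 + b{\left(-14 \right)}\right)}{-192661} = - \frac{304902}{-102538} + \frac{247 \left(-84 + \left(5 - -14\right)\right)}{-192661} = \left(-304902\right) \left(- \frac{1}{102538}\right) + 247 \left(-84 + \left(5 + 14\right)\right) \left(- \frac{1}{192661}\right) = \frac{152451}{51269} + 247 \left(-84 + 19\right) \left(- \frac{1}{192661}\right) = \frac{152451}{51269} + 247 \left(-65\right) \left(- \frac{1}{192661}\right) = \frac{152451}{51269} - - \frac{16055}{192661} = \frac{152451}{51269} + \frac{16055}{192661} = \frac{30194485906}{9877536809}$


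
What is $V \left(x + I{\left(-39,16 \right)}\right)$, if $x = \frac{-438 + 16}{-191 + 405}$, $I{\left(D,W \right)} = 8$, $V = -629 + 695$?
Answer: $\frac{42570}{107} \approx 397.85$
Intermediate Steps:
$V = 66$
$x = - \frac{211}{107}$ ($x = - \frac{422}{214} = \left(-422\right) \frac{1}{214} = - \frac{211}{107} \approx -1.972$)
$V \left(x + I{\left(-39,16 \right)}\right) = 66 \left(- \frac{211}{107} + 8\right) = 66 \cdot \frac{645}{107} = \frac{42570}{107}$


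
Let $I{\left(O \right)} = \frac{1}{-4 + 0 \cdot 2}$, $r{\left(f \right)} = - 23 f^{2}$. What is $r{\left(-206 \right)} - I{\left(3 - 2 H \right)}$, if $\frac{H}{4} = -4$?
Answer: $- \frac{3904111}{4} \approx -9.7603 \cdot 10^{5}$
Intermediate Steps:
$H = -16$ ($H = 4 \left(-4\right) = -16$)
$I{\left(O \right)} = - \frac{1}{4}$ ($I{\left(O \right)} = \frac{1}{-4 + 0} = \frac{1}{-4} = - \frac{1}{4}$)
$r{\left(-206 \right)} - I{\left(3 - 2 H \right)} = - 23 \left(-206\right)^{2} - - \frac{1}{4} = \left(-23\right) 42436 + \frac{1}{4} = -976028 + \frac{1}{4} = - \frac{3904111}{4}$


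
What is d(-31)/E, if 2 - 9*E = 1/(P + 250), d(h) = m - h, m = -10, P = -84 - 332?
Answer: 3486/37 ≈ 94.216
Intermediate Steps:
P = -416
d(h) = -10 - h
E = 37/166 (E = 2/9 - 1/(9*(-416 + 250)) = 2/9 - ⅑/(-166) = 2/9 - ⅑*(-1/166) = 2/9 + 1/1494 = 37/166 ≈ 0.22289)
d(-31)/E = (-10 - 1*(-31))/(37/166) = (-10 + 31)*(166/37) = 21*(166/37) = 3486/37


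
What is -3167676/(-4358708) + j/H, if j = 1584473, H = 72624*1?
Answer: 1784076110677/79136702448 ≈ 22.544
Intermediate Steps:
H = 72624
-3167676/(-4358708) + j/H = -3167676/(-4358708) + 1584473/72624 = -3167676*(-1/4358708) + 1584473*(1/72624) = 791919/1089677 + 1584473/72624 = 1784076110677/79136702448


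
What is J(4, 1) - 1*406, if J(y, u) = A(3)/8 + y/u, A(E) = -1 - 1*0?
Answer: -3217/8 ≈ -402.13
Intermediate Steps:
A(E) = -1 (A(E) = -1 + 0 = -1)
J(y, u) = -1/8 + y/u
J(4, 1) - 1*406 = (4 - 1/8*1)/1 - 1*406 = 1*(4 - 1/8) - 406 = 1*(31/8) - 406 = 31/8 - 406 = -3217/8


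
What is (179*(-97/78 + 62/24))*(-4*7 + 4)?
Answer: -74822/13 ≈ -5755.5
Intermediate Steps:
(179*(-97/78 + 62/24))*(-4*7 + 4) = (179*(-97*1/78 + 62*(1/24)))*(-28 + 4) = (179*(-97/78 + 31/12))*(-24) = (179*(209/156))*(-24) = (37411/156)*(-24) = -74822/13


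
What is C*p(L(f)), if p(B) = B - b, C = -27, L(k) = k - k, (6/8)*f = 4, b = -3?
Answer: -81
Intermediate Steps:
f = 16/3 (f = (4/3)*4 = 16/3 ≈ 5.3333)
L(k) = 0
p(B) = 3 + B (p(B) = B - 1*(-3) = B + 3 = 3 + B)
C*p(L(f)) = -27*(3 + 0) = -27*3 = -81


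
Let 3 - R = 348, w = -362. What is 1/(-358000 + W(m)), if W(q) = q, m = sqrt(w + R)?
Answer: -358000/128164000707 - I*sqrt(707)/128164000707 ≈ -2.7933e-6 - 2.0746e-10*I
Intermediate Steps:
R = -345 (R = 3 - 1*348 = 3 - 348 = -345)
m = I*sqrt(707) (m = sqrt(-362 - 345) = sqrt(-707) = I*sqrt(707) ≈ 26.589*I)
1/(-358000 + W(m)) = 1/(-358000 + I*sqrt(707))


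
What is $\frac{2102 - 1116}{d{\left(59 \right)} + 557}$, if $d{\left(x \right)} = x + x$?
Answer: $\frac{986}{675} \approx 1.4607$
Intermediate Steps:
$d{\left(x \right)} = 2 x$
$\frac{2102 - 1116}{d{\left(59 \right)} + 557} = \frac{2102 - 1116}{2 \cdot 59 + 557} = \frac{2102 - 1116}{118 + 557} = \frac{986}{675}$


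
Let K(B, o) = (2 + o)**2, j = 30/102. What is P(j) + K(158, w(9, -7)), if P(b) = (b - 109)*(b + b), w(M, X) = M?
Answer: 16489/289 ≈ 57.055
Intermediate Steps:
j = 5/17 (j = 30*(1/102) = 5/17 ≈ 0.29412)
P(b) = 2*b*(-109 + b) (P(b) = (-109 + b)*(2*b) = 2*b*(-109 + b))
P(j) + K(158, w(9, -7)) = 2*(5/17)*(-109 + 5/17) + (2 + 9)**2 = 2*(5/17)*(-1848/17) + 11**2 = -18480/289 + 121 = 16489/289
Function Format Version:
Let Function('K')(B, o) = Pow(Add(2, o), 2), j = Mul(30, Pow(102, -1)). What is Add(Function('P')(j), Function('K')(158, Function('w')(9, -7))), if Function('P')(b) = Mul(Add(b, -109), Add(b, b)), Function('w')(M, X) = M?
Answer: Rational(16489, 289) ≈ 57.055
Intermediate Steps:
j = Rational(5, 17) (j = Mul(30, Rational(1, 102)) = Rational(5, 17) ≈ 0.29412)
Function('P')(b) = Mul(2, b, Add(-109, b)) (Function('P')(b) = Mul(Add(-109, b), Mul(2, b)) = Mul(2, b, Add(-109, b)))
Add(Function('P')(j), Function('K')(158, Function('w')(9, -7))) = Add(Mul(2, Rational(5, 17), Add(-109, Rational(5, 17))), Pow(Add(2, 9), 2)) = Add(Mul(2, Rational(5, 17), Rational(-1848, 17)), Pow(11, 2)) = Add(Rational(-18480, 289), 121) = Rational(16489, 289)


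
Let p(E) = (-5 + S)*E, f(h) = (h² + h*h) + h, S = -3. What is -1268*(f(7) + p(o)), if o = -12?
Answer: -254868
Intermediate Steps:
f(h) = h + 2*h² (f(h) = (h² + h²) + h = 2*h² + h = h + 2*h²)
p(E) = -8*E (p(E) = (-5 - 3)*E = -8*E)
-1268*(f(7) + p(o)) = -1268*(7*(1 + 2*7) - 8*(-12)) = -1268*(7*(1 + 14) + 96) = -1268*(7*15 + 96) = -1268*(105 + 96) = -1268*201 = -254868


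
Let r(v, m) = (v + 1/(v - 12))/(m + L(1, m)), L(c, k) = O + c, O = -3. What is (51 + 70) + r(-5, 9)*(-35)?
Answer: 2487/17 ≈ 146.29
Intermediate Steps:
L(c, k) = -3 + c
r(v, m) = (v + 1/(-12 + v))/(-2 + m) (r(v, m) = (v + 1/(v - 12))/(m + (-3 + 1)) = (v + 1/(-12 + v))/(m - 2) = (v + 1/(-12 + v))/(-2 + m))
(51 + 70) + r(-5, 9)*(-35) = (51 + 70) + ((1 + (-5)² - 12*(-5))/(24 - 12*9 - 2*(-5) + 9*(-5)))*(-35) = 121 + ((1 + 25 + 60)/(24 - 108 + 10 - 45))*(-35) = 121 + (86/(-119))*(-35) = 121 - 1/119*86*(-35) = 121 - 86/119*(-35) = 121 + 430/17 = 2487/17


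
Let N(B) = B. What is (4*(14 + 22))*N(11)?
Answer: 1584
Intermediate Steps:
(4*(14 + 22))*N(11) = (4*(14 + 22))*11 = (4*36)*11 = 144*11 = 1584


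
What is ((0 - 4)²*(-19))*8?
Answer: -2432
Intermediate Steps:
((0 - 4)²*(-19))*8 = ((-4)²*(-19))*8 = (16*(-19))*8 = -304*8 = -2432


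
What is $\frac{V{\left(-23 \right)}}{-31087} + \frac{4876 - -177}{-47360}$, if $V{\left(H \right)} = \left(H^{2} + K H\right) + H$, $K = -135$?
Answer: $- \frac{328099571}{1472280320} \approx -0.22285$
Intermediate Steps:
$V{\left(H \right)} = H^{2} - 134 H$ ($V{\left(H \right)} = \left(H^{2} - 135 H\right) + H = H^{2} - 134 H$)
$\frac{V{\left(-23 \right)}}{-31087} + \frac{4876 - -177}{-47360} = \frac{\left(-23\right) \left(-134 - 23\right)}{-31087} + \frac{4876 - -177}{-47360} = \left(-23\right) \left(-157\right) \left(- \frac{1}{31087}\right) + \left(4876 + 177\right) \left(- \frac{1}{47360}\right) = 3611 \left(- \frac{1}{31087}\right) + 5053 \left(- \frac{1}{47360}\right) = - \frac{3611}{31087} - \frac{5053}{47360} = - \frac{328099571}{1472280320}$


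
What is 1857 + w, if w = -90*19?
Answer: 147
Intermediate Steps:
w = -1710
1857 + w = 1857 - 1710 = 147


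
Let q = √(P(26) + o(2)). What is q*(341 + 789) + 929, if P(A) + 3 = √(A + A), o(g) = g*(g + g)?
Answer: 929 + 1130*√(5 + 2*√13) ≈ 4877.7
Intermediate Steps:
o(g) = 2*g² (o(g) = g*(2*g) = 2*g²)
P(A) = -3 + √2*√A (P(A) = -3 + √(A + A) = -3 + √(2*A) = -3 + √2*√A)
q = √(5 + 2*√13) (q = √((-3 + √2*√26) + 2*2²) = √((-3 + 2*√13) + 2*4) = √((-3 + 2*√13) + 8) = √(5 + 2*√13) ≈ 3.4944)
q*(341 + 789) + 929 = √(5 + 2*√13)*(341 + 789) + 929 = √(5 + 2*√13)*1130 + 929 = 1130*√(5 + 2*√13) + 929 = 929 + 1130*√(5 + 2*√13)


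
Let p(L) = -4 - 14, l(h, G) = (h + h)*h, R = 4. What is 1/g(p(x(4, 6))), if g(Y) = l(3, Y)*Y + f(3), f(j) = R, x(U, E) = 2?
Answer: -1/320 ≈ -0.0031250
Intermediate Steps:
l(h, G) = 2*h² (l(h, G) = (2*h)*h = 2*h²)
f(j) = 4
p(L) = -18
g(Y) = 4 + 18*Y (g(Y) = (2*3²)*Y + 4 = (2*9)*Y + 4 = 18*Y + 4 = 4 + 18*Y)
1/g(p(x(4, 6))) = 1/(4 + 18*(-18)) = 1/(4 - 324) = 1/(-320) = -1/320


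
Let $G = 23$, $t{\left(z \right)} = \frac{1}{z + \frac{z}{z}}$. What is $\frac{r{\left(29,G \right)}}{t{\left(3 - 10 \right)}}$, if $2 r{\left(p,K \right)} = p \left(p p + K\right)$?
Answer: $-75168$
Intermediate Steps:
$t{\left(z \right)} = \frac{1}{1 + z}$ ($t{\left(z \right)} = \frac{1}{z + 1} = \frac{1}{1 + z}$)
$r{\left(p,K \right)} = \frac{p \left(K + p^{2}\right)}{2}$ ($r{\left(p,K \right)} = \frac{p \left(p p + K\right)}{2} = \frac{p \left(p^{2} + K\right)}{2} = \frac{p \left(K + p^{2}\right)}{2}$)
$\frac{r{\left(29,G \right)}}{t{\left(3 - 10 \right)}} = \frac{\frac{1}{2} \cdot 29 \left(23 + 29^{2}\right)}{\frac{1}{1 + \left(3 - 10\right)}} = \frac{\frac{1}{2} \cdot 29 \left(23 + 841\right)}{\frac{1}{1 - 7}} = \frac{\frac{1}{2} \cdot 29 \cdot 864}{\frac{1}{-6}} = \frac{12528}{- \frac{1}{6}} = 12528 \left(-6\right) = -75168$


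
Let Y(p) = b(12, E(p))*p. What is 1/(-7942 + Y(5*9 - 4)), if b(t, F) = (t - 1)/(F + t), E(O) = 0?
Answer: -12/94853 ≈ -0.00012651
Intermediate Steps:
b(t, F) = (-1 + t)/(F + t)
Y(p) = 11*p/12 (Y(p) = ((-1 + 12)/(0 + 12))*p = (11/12)*p = ((1/12)*11)*p = 11*p/12)
1/(-7942 + Y(5*9 - 4)) = 1/(-7942 + 11*(5*9 - 4)/12) = 1/(-7942 + 11*(45 - 4)/12) = 1/(-7942 + (11/12)*41) = 1/(-7942 + 451/12) = 1/(-94853/12) = -12/94853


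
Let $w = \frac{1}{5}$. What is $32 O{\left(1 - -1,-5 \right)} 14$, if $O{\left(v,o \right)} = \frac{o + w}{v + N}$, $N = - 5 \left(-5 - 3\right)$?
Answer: $- \frac{256}{5} \approx -51.2$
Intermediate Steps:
$N = 40$ ($N = \left(-5\right) \left(-8\right) = 40$)
$w = \frac{1}{5} \approx 0.2$
$O{\left(v,o \right)} = \frac{\frac{1}{5} + o}{40 + v}$ ($O{\left(v,o \right)} = \frac{o + \frac{1}{5}}{v + 40} = \frac{\frac{1}{5} + o}{40 + v}$)
$32 O{\left(1 - -1,-5 \right)} 14 = 32 \frac{\frac{1}{5} - 5}{40 + \left(1 - -1\right)} 14 = 32 \frac{1}{40 + \left(1 + 1\right)} \left(- \frac{24}{5}\right) 14 = 32 \frac{1}{40 + 2} \left(- \frac{24}{5}\right) 14 = 32 \cdot \frac{1}{42} \left(- \frac{24}{5}\right) 14 = 32 \left(- \frac{4}{35}\right) 14 = \left(- \frac{128}{35}\right) 14 = - \frac{256}{5}$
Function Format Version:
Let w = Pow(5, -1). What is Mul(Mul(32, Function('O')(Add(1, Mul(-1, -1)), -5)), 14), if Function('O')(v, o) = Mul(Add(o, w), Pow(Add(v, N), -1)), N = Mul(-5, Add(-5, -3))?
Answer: Rational(-256, 5) ≈ -51.200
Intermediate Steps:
N = 40 (N = Mul(-5, -8) = 40)
w = Rational(1, 5) ≈ 0.20000
Function('O')(v, o) = Mul(Pow(Add(40, v), -1), Add(Rational(1, 5), o)) (Function('O')(v, o) = Mul(Add(o, Rational(1, 5)), Pow(Add(v, 40), -1)) = Mul(Add(Rational(1, 5), o), Pow(Add(40, v), -1)) = Mul(Pow(Add(40, v), -1), Add(Rational(1, 5), o)))
Mul(Mul(32, Function('O')(Add(1, Mul(-1, -1)), -5)), 14) = Mul(Mul(32, Mul(Pow(Add(40, Add(1, Mul(-1, -1))), -1), Add(Rational(1, 5), -5))), 14) = Mul(Mul(32, Mul(Pow(Add(40, Add(1, 1)), -1), Rational(-24, 5))), 14) = Mul(Mul(32, Mul(Pow(Add(40, 2), -1), Rational(-24, 5))), 14) = Mul(Mul(32, Mul(Pow(42, -1), Rational(-24, 5))), 14) = Mul(Mul(32, Mul(Rational(1, 42), Rational(-24, 5))), 14) = Mul(Mul(32, Rational(-4, 35)), 14) = Mul(Rational(-128, 35), 14) = Rational(-256, 5)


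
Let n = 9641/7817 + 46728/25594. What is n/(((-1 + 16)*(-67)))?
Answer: -61202453/20106863949 ≈ -0.0030439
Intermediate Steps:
n = 306012265/100034149 (n = 9641*(1/7817) + 46728*(1/25594) = 9641/7817 + 23364/12797 = 306012265/100034149 ≈ 3.0591)
n/(((-1 + 16)*(-67))) = 306012265/(100034149*(((-1 + 16)*(-67)))) = 306012265/(100034149*((15*(-67)))) = (306012265/100034149)/(-1005) = (306012265/100034149)*(-1/1005) = -61202453/20106863949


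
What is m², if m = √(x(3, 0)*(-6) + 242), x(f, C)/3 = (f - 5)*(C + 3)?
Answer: 350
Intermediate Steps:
x(f, C) = 3*(-5 + f)*(3 + C) (x(f, C) = 3*((f - 5)*(C + 3)) = 3*((-5 + f)*(3 + C)) = 3*(-5 + f)*(3 + C))
m = 5*√14 (m = √((-45 - 15*0 + 9*3 + 3*0*3)*(-6) + 242) = √((-45 + 0 + 27 + 0)*(-6) + 242) = √(-18*(-6) + 242) = √(108 + 242) = √350 = 5*√14 ≈ 18.708)
m² = (5*√14)² = 350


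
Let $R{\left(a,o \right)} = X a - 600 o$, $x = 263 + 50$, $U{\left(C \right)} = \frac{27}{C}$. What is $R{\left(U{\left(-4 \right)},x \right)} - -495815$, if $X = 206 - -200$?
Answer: $\frac{610549}{2} \approx 3.0527 \cdot 10^{5}$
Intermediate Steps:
$x = 313$
$X = 406$ ($X = 206 + 200 = 406$)
$R{\left(a,o \right)} = - 600 o + 406 a$ ($R{\left(a,o \right)} = 406 a - 600 o = - 600 o + 406 a$)
$R{\left(U{\left(-4 \right)},x \right)} - -495815 = \left(\left(-600\right) 313 + 406 \frac{27}{-4}\right) - -495815 = \left(-187800 + 406 \cdot 27 \left(- \frac{1}{4}\right)\right) + 495815 = \left(-187800 + 406 \left(- \frac{27}{4}\right)\right) + 495815 = \left(-187800 - \frac{5481}{2}\right) + 495815 = - \frac{381081}{2} + 495815 = \frac{610549}{2}$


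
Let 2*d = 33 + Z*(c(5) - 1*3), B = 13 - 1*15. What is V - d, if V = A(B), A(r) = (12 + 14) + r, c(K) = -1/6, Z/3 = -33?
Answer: -597/4 ≈ -149.25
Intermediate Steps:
Z = -99 (Z = 3*(-33) = -99)
c(K) = -1/6 (c(K) = -1*1/6 = -1/6)
B = -2 (B = 13 - 15 = -2)
A(r) = 26 + r
d = 693/4 (d = (33 - 99*(-1/6 - 1*3))/2 = (33 - 99*(-1/6 - 3))/2 = (33 - 99*(-19/6))/2 = (33 + 627/2)/2 = (1/2)*(693/2) = 693/4 ≈ 173.25)
V = 24 (V = 26 - 2 = 24)
V - d = 24 - 1*693/4 = 24 - 693/4 = -597/4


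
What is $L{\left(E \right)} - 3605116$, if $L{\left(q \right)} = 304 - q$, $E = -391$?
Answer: $-3604421$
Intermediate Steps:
$L{\left(E \right)} - 3605116 = \left(304 - -391\right) - 3605116 = \left(304 + 391\right) - 3605116 = 695 - 3605116 = -3604421$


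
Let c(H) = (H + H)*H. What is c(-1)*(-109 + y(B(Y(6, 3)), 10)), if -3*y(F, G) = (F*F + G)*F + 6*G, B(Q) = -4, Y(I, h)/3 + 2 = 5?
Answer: -566/3 ≈ -188.67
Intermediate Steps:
Y(I, h) = 9 (Y(I, h) = -6 + 3*5 = -6 + 15 = 9)
c(H) = 2*H**2 (c(H) = (2*H)*H = 2*H**2)
y(F, G) = -2*G - F*(G + F**2)/3 (y(F, G) = -((F*F + G)*F + 6*G)/3 = -((F**2 + G)*F + 6*G)/3 = -((G + F**2)*F + 6*G)/3 = -(F*(G + F**2) + 6*G)/3 = -(6*G + F*(G + F**2))/3 = -2*G - F*(G + F**2)/3)
c(-1)*(-109 + y(B(Y(6, 3)), 10)) = (2*(-1)**2)*(-109 + (-2*10 - 1/3*(-4)**3 - 1/3*(-4)*10)) = (2*1)*(-109 + (-20 - 1/3*(-64) + 40/3)) = 2*(-109 + (-20 + 64/3 + 40/3)) = 2*(-109 + 44/3) = 2*(-283/3) = -566/3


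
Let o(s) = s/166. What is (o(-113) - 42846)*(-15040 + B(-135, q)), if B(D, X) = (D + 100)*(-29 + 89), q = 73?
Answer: 60954544930/83 ≈ 7.3439e+8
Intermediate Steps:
B(D, X) = 6000 + 60*D (B(D, X) = (100 + D)*60 = 6000 + 60*D)
o(s) = s/166 (o(s) = s*(1/166) = s/166)
(o(-113) - 42846)*(-15040 + B(-135, q)) = ((1/166)*(-113) - 42846)*(-15040 + (6000 + 60*(-135))) = (-113/166 - 42846)*(-15040 + (6000 - 8100)) = -7112549*(-15040 - 2100)/166 = -7112549/166*(-17140) = 60954544930/83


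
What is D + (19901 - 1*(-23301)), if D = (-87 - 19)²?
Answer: 54438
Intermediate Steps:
D = 11236 (D = (-106)² = 11236)
D + (19901 - 1*(-23301)) = 11236 + (19901 - 1*(-23301)) = 11236 + (19901 + 23301) = 11236 + 43202 = 54438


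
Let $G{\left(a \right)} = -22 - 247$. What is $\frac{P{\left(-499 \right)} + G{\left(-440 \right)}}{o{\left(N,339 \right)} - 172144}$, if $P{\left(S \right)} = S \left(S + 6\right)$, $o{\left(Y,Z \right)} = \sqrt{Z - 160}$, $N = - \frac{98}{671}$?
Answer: $- \frac{42302322272}{29633556557} - \frac{245738 \sqrt{179}}{29633556557} \approx -1.4276$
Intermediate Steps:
$N = - \frac{98}{671}$ ($N = \left(-98\right) \frac{1}{671} = - \frac{98}{671} \approx -0.14605$)
$o{\left(Y,Z \right)} = \sqrt{-160 + Z}$
$G{\left(a \right)} = -269$
$P{\left(S \right)} = S \left(6 + S\right)$
$\frac{P{\left(-499 \right)} + G{\left(-440 \right)}}{o{\left(N,339 \right)} - 172144} = \frac{- 499 \left(6 - 499\right) - 269}{\sqrt{-160 + 339} - 172144} = \frac{\left(-499\right) \left(-493\right) - 269}{\sqrt{179} - 172144} = \frac{246007 - 269}{-172144 + \sqrt{179}} = \frac{245738}{-172144 + \sqrt{179}}$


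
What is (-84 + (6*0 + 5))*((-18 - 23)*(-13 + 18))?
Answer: 16195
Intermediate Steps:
(-84 + (6*0 + 5))*((-18 - 23)*(-13 + 18)) = (-84 + (0 + 5))*(-41*5) = (-84 + 5)*(-205) = -79*(-205) = 16195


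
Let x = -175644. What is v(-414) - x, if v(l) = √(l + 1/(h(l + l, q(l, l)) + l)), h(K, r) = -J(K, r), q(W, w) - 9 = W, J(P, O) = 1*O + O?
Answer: 175644 + I*√1803373/66 ≈ 1.7564e+5 + 20.347*I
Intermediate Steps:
J(P, O) = 2*O (J(P, O) = O + O = 2*O)
q(W, w) = 9 + W
h(K, r) = -2*r
v(l) = √(l + 1/(-18 - l)) (v(l) = √(l + 1/(-2*(9 + l) + l)) = √(l + 1/((-18 - 2*l) + l)) = √(l + 1/(-18 - l)))
v(-414) - x = √((-1 + (-414)² + 18*(-414))/(18 - 414)) - 1*(-175644) = √((-1 + 171396 - 7452)/(-396)) + 175644 = √(-1/396*163943) + 175644 = √(-163943/396) + 175644 = I*√1803373/66 + 175644 = 175644 + I*√1803373/66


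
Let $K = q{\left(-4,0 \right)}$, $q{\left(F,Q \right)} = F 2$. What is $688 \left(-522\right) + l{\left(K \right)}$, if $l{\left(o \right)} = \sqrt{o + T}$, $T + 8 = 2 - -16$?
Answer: $-359136 + \sqrt{2} \approx -3.5913 \cdot 10^{5}$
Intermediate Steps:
$q{\left(F,Q \right)} = 2 F$
$K = -8$ ($K = 2 \left(-4\right) = -8$)
$T = 10$ ($T = -8 + \left(2 - -16\right) = -8 + \left(2 + 16\right) = -8 + 18 = 10$)
$l{\left(o \right)} = \sqrt{10 + o}$ ($l{\left(o \right)} = \sqrt{o + 10} = \sqrt{10 + o}$)
$688 \left(-522\right) + l{\left(K \right)} = 688 \left(-522\right) + \sqrt{10 - 8} = -359136 + \sqrt{2}$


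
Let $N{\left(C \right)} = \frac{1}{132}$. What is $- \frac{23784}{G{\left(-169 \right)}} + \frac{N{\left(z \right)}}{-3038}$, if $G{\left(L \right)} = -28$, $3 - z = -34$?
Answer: $\frac{340634447}{401016} \approx 849.43$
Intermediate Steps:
$z = 37$ ($z = 3 - -34 = 3 + 34 = 37$)
$N{\left(C \right)} = \frac{1}{132}$
$- \frac{23784}{G{\left(-169 \right)}} + \frac{N{\left(z \right)}}{-3038} = - \frac{23784}{-28} + \frac{1}{132 \left(-3038\right)} = \left(-23784\right) \left(- \frac{1}{28}\right) + \frac{1}{132} \left(- \frac{1}{3038}\right) = \frac{5946}{7} - \frac{1}{401016} = \frac{340634447}{401016}$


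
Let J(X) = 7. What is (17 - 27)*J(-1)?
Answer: -70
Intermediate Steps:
(17 - 27)*J(-1) = (17 - 27)*7 = -10*7 = -70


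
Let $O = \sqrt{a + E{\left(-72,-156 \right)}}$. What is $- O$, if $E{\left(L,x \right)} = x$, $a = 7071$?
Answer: $- \sqrt{6915} \approx -83.156$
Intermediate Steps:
$O = \sqrt{6915}$ ($O = \sqrt{7071 - 156} = \sqrt{6915} \approx 83.156$)
$- O = - \sqrt{6915}$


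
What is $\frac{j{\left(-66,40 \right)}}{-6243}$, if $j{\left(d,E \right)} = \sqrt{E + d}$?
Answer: $- \frac{i \sqrt{26}}{6243} \approx - 0.00081676 i$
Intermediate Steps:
$\frac{j{\left(-66,40 \right)}}{-6243} = \frac{\sqrt{40 - 66}}{-6243} = \sqrt{-26} \left(- \frac{1}{6243}\right) = i \sqrt{26} \left(- \frac{1}{6243}\right) = - \frac{i \sqrt{26}}{6243}$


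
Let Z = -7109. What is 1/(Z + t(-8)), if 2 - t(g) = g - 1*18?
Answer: -1/7081 ≈ -0.00014122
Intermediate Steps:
t(g) = 20 - g (t(g) = 2 - (g - 1*18) = 2 - (g - 18) = 2 - (-18 + g) = 2 + (18 - g) = 20 - g)
1/(Z + t(-8)) = 1/(-7109 + (20 - 1*(-8))) = 1/(-7109 + (20 + 8)) = 1/(-7109 + 28) = 1/(-7081) = -1/7081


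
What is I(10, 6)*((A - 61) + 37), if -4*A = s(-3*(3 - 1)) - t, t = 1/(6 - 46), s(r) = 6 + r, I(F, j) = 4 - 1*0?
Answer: -3841/40 ≈ -96.025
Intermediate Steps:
I(F, j) = 4 (I(F, j) = 4 + 0 = 4)
t = -1/40 (t = 1/(-40) = -1/40 ≈ -0.025000)
A = -1/160 (A = -((6 - 3*(3 - 1)) - 1*(-1/40))/4 = -((6 - 3*2) + 1/40)/4 = -((6 - 6) + 1/40)/4 = -(0 + 1/40)/4 = -¼*1/40 = -1/160 ≈ -0.0062500)
I(10, 6)*((A - 61) + 37) = 4*((-1/160 - 61) + 37) = 4*(-9761/160 + 37) = 4*(-3841/160) = -3841/40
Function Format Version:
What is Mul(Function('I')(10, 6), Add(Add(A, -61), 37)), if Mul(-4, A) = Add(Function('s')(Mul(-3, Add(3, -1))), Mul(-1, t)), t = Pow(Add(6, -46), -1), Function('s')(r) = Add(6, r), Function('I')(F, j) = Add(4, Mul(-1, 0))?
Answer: Rational(-3841, 40) ≈ -96.025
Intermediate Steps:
Function('I')(F, j) = 4 (Function('I')(F, j) = Add(4, 0) = 4)
t = Rational(-1, 40) (t = Pow(-40, -1) = Rational(-1, 40) ≈ -0.025000)
A = Rational(-1, 160) (A = Mul(Rational(-1, 4), Add(Add(6, Mul(-3, Add(3, -1))), Mul(-1, Rational(-1, 40)))) = Mul(Rational(-1, 4), Add(Add(6, Mul(-3, 2)), Rational(1, 40))) = Mul(Rational(-1, 4), Add(Add(6, -6), Rational(1, 40))) = Mul(Rational(-1, 4), Add(0, Rational(1, 40))) = Mul(Rational(-1, 4), Rational(1, 40)) = Rational(-1, 160) ≈ -0.0062500)
Mul(Function('I')(10, 6), Add(Add(A, -61), 37)) = Mul(4, Add(Add(Rational(-1, 160), -61), 37)) = Mul(4, Add(Rational(-9761, 160), 37)) = Mul(4, Rational(-3841, 160)) = Rational(-3841, 40)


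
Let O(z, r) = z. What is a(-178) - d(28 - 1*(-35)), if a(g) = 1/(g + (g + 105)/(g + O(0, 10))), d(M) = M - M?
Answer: -178/31611 ≈ -0.0056309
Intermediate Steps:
d(M) = 0
a(g) = 1/(g + (105 + g)/g) (a(g) = 1/(g + (g + 105)/(g + 0)) = 1/(g + (105 + g)/g))
a(-178) - d(28 - 1*(-35)) = -178/(105 - 178 + (-178)²) - 1*0 = -178/(105 - 178 + 31684) + 0 = -178/31611 + 0 = -178/31611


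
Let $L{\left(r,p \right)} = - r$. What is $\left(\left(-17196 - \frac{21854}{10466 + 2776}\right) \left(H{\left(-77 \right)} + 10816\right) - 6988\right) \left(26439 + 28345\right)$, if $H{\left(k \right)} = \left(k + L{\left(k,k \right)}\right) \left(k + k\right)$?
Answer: $- \frac{67472909137537024}{6621} \approx -1.0191 \cdot 10^{13}$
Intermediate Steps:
$H{\left(k \right)} = 0$ ($H{\left(k \right)} = \left(k - k\right) \left(k + k\right) = 0 \cdot 2 k = 0$)
$\left(\left(-17196 - \frac{21854}{10466 + 2776}\right) \left(H{\left(-77 \right)} + 10816\right) - 6988\right) \left(26439 + 28345\right) = \left(\left(-17196 - \frac{21854}{10466 + 2776}\right) \left(0 + 10816\right) - 6988\right) \left(26439 + 28345\right) = \left(\left(-17196 - \frac{21854}{13242}\right) 10816 - 6988\right) 54784 = \left(\left(-17196 - \frac{10927}{6621}\right) 10816 - 6988\right) 54784 = \left(\left(- \frac{113865643}{6621}\right) 10816 - 6988\right) 54784 = \left(- \frac{1231570794688}{6621} - 6988\right) 54784 = \left(- \frac{1231617062236}{6621}\right) 54784 = - \frac{67472909137537024}{6621}$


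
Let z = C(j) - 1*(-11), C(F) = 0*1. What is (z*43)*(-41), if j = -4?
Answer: -19393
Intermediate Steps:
C(F) = 0
z = 11 (z = 0 - 1*(-11) = 0 + 11 = 11)
(z*43)*(-41) = (11*43)*(-41) = 473*(-41) = -19393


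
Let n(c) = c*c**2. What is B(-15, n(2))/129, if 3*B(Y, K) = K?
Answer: 8/387 ≈ 0.020672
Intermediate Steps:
n(c) = c**3
B(Y, K) = K/3
B(-15, n(2))/129 = ((1/3)*2**3)/129 = ((1/3)*8)*(1/129) = (8/3)*(1/129) = 8/387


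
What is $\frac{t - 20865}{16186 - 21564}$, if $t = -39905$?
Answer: $\frac{30385}{2689} \approx 11.3$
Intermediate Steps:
$\frac{t - 20865}{16186 - 21564} = \frac{-39905 - 20865}{16186 - 21564} = - \frac{60770}{-5378} = \left(-60770\right) \left(- \frac{1}{5378}\right) = \frac{30385}{2689}$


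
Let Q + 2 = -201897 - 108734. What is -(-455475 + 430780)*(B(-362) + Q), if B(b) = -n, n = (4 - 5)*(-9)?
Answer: -7671304190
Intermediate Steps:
Q = -310633 (Q = -2 + (-201897 - 108734) = -2 - 310631 = -310633)
n = 9 (n = -1*(-9) = 9)
B(b) = -9 (B(b) = -1*9 = -9)
-(-455475 + 430780)*(B(-362) + Q) = -(-455475 + 430780)*(-9 - 310633) = -(-24695)*(-310642) = -1*7671304190 = -7671304190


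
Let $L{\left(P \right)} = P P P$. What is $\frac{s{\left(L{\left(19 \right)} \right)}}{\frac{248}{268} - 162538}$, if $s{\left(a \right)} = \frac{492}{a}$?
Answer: $- \frac{8241}{18673600064} \approx -4.4132 \cdot 10^{-7}$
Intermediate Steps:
$L{\left(P \right)} = P^{3}$ ($L{\left(P \right)} = P^{2} P = P^{3}$)
$\frac{s{\left(L{\left(19 \right)} \right)}}{\frac{248}{268} - 162538} = \frac{492 \frac{1}{19^{3}}}{\frac{248}{268} - 162538} = \frac{492 \cdot \frac{1}{6859}}{248 \cdot \frac{1}{268} - 162538} = \frac{492 \cdot \frac{1}{6859}}{\frac{62}{67} - 162538} = \frac{492}{6859 \left(- \frac{10889984}{67}\right)} = \frac{492}{6859} \left(- \frac{67}{10889984}\right) = - \frac{8241}{18673600064}$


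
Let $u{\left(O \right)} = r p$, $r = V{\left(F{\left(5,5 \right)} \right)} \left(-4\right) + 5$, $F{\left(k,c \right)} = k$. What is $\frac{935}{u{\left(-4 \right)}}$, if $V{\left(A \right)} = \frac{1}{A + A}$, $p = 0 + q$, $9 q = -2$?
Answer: $- \frac{42075}{46} \approx -914.67$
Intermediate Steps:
$q = - \frac{2}{9}$ ($q = \frac{1}{9} \left(-2\right) = - \frac{2}{9} \approx -0.22222$)
$p = - \frac{2}{9}$ ($p = 0 - \frac{2}{9} = - \frac{2}{9} \approx -0.22222$)
$V{\left(A \right)} = \frac{1}{2 A}$
$r = \frac{23}{5}$ ($r = \frac{1}{2 \cdot 5} \left(-4\right) + 5 = \frac{1}{2} \cdot \frac{1}{5} \left(-4\right) + 5 = \frac{1}{10} \left(-4\right) + 5 = - \frac{2}{5} + 5 = \frac{23}{5} \approx 4.6$)
$u{\left(O \right)} = - \frac{46}{45}$ ($u{\left(O \right)} = \frac{23}{5} \left(- \frac{2}{9}\right) = - \frac{46}{45}$)
$\frac{935}{u{\left(-4 \right)}} = \frac{935}{- \frac{46}{45}} = 935 \left(- \frac{45}{46}\right) = - \frac{42075}{46}$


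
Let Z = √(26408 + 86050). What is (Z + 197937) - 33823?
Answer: 164114 + √112458 ≈ 1.6445e+5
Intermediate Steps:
Z = √112458 ≈ 335.35
(Z + 197937) - 33823 = (√112458 + 197937) - 33823 = (197937 + √112458) - 33823 = 164114 + √112458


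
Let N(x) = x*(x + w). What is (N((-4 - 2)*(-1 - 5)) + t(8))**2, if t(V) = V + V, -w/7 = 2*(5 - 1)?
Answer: 495616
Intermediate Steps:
w = -56 (w = -14*(5 - 1) = -14*4 = -7*8 = -56)
N(x) = x*(-56 + x) (N(x) = x*(x - 56) = x*(-56 + x))
t(V) = 2*V
(N((-4 - 2)*(-1 - 5)) + t(8))**2 = (((-4 - 2)*(-1 - 5))*(-56 + (-4 - 2)*(-1 - 5)) + 2*8)**2 = ((-6*(-6))*(-56 - 6*(-6)) + 16)**2 = (36*(-56 + 36) + 16)**2 = (36*(-20) + 16)**2 = (-720 + 16)**2 = (-704)**2 = 495616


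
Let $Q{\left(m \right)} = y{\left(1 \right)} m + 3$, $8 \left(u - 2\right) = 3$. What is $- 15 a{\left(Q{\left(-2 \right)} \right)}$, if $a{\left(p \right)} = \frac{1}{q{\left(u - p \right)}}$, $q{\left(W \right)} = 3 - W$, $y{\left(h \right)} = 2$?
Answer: $40$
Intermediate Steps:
$u = \frac{19}{8}$ ($u = 2 + \frac{1}{8} \cdot 3 = 2 + \frac{3}{8} = \frac{19}{8} \approx 2.375$)
$Q{\left(m \right)} = 3 + 2 m$ ($Q{\left(m \right)} = 2 m + 3 = 3 + 2 m$)
$a{\left(p \right)} = \frac{1}{\frac{5}{8} + p}$ ($a{\left(p \right)} = \frac{1}{3 - \left(\frac{19}{8} - p\right)} = \frac{1}{3 + \left(- \frac{19}{8} + p\right)} = \frac{1}{\frac{5}{8} + p}$)
$- 15 a{\left(Q{\left(-2 \right)} \right)} = - 15 \frac{8}{5 + 8 \left(3 + 2 \left(-2\right)\right)} = - 15 \frac{8}{5 + 8 \left(3 - 4\right)} = - 15 \frac{8}{5 + 8 \left(-1\right)} = - 15 \frac{8}{5 - 8} = - 15 \frac{8}{-3} = - 15 \cdot 8 \left(- \frac{1}{3}\right) = \left(-15\right) \left(- \frac{8}{3}\right) = 40$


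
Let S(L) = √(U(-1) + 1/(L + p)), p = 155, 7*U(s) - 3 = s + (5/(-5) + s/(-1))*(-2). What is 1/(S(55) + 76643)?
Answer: 16095030/1233571384229 - √12810/1233571384229 ≈ 1.3047e-5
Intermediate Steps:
U(s) = 5/7 + 3*s/7 (U(s) = 3/7 + (s + (5/(-5) + s/(-1))*(-2))/7 = 3/7 + (s + (5*(-⅕) + s*(-1))*(-2))/7 = 3/7 + (s + (-1 - s)*(-2))/7 = 3/7 + (s + (2 + 2*s))/7 = 3/7 + (2 + 3*s)/7 = 3/7 + (2/7 + 3*s/7) = 5/7 + 3*s/7)
S(L) = √(2/7 + 1/(155 + L)) (S(L) = √((5/7 + (3/7)*(-1)) + 1/(L + 155)) = √((5/7 - 3/7) + 1/(155 + L)) = √(2/7 + 1/(155 + L)))
1/(S(55) + 76643) = 1/(√7*√((317 + 2*55)/(155 + 55))/7 + 76643) = 1/(√7*√((317 + 110)/210)/7 + 76643) = 1/(√7*√((1/210)*427)/7 + 76643) = 1/(√7*√(61/30)/7 + 76643) = 1/(√7*(√1830/30)/7 + 76643) = 1/(√12810/210 + 76643) = 1/(76643 + √12810/210)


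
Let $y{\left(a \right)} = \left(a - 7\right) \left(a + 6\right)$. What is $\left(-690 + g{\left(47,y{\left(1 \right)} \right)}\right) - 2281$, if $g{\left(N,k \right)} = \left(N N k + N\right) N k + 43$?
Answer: $183048066$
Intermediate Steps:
$y{\left(a \right)} = \left(-7 + a\right) \left(6 + a\right)$
$g{\left(N,k \right)} = 43 + N k \left(N + k N^{2}\right)$ ($g{\left(N,k \right)} = \left(N^{2} k + N\right) N k + 43 = \left(k N^{2} + N\right) N k + 43 = \left(N + k N^{2}\right) N k + 43 = N \left(N + k N^{2}\right) k + 43 = N k \left(N + k N^{2}\right) + 43 = 43 + N k \left(N + k N^{2}\right)$)
$\left(-690 + g{\left(47,y{\left(1 \right)} \right)}\right) - 2281 = \left(-690 + \left(43 + \left(-42 + 1^{2} - 1\right) 47^{2} + 47^{3} \left(-42 + 1^{2} - 1\right)^{2}\right)\right) - 2281 = \left(-690 + \left(43 + \left(-42 + 1 - 1\right) 2209 + 103823 \left(-42 + 1 - 1\right)^{2}\right)\right) - 2281 = \left(-690 + \left(43 - 92778 + 103823 \left(-42\right)^{2}\right)\right) - 2281 = \left(-690 + \left(43 - 92778 + 103823 \cdot 1764\right)\right) - 2281 = \left(-690 + \left(43 - 92778 + 183143772\right)\right) - 2281 = \left(-690 + 183051037\right) - 2281 = 183050347 - 2281 = 183048066$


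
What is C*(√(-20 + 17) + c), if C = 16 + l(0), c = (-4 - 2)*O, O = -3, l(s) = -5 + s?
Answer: 198 + 11*I*√3 ≈ 198.0 + 19.053*I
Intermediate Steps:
c = 18 (c = (-4 - 2)*(-3) = -6*(-3) = 18)
C = 11 (C = 16 + (-5 + 0) = 16 - 5 = 11)
C*(√(-20 + 17) + c) = 11*(√(-20 + 17) + 18) = 11*(√(-3) + 18) = 11*(I*√3 + 18) = 11*(18 + I*√3) = 198 + 11*I*√3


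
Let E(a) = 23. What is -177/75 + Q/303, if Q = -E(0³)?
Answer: -18452/7575 ≈ -2.4359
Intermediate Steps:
Q = -23 (Q = -1*23 = -23)
-177/75 + Q/303 = -177/75 - 23/303 = -177*1/75 - 23*1/303 = -59/25 - 23/303 = -18452/7575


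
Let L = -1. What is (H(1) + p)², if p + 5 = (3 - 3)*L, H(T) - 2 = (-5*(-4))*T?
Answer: 289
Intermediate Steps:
H(T) = 2 + 20*T (H(T) = 2 + (-5*(-4))*T = 2 + 20*T)
p = -5 (p = -5 + (3 - 3)*(-1) = -5 + 0*(-1) = -5 + 0 = -5)
(H(1) + p)² = ((2 + 20*1) - 5)² = ((2 + 20) - 5)² = (22 - 5)² = 17² = 289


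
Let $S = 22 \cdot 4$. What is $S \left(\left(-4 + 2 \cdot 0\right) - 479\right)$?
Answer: $-42504$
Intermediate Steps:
$S = 88$
$S \left(\left(-4 + 2 \cdot 0\right) - 479\right) = 88 \left(\left(-4 + 2 \cdot 0\right) - 479\right) = 88 \left(\left(-4 + 0\right) - 479\right) = 88 \left(-4 - 479\right) = 88 \left(-483\right) = -42504$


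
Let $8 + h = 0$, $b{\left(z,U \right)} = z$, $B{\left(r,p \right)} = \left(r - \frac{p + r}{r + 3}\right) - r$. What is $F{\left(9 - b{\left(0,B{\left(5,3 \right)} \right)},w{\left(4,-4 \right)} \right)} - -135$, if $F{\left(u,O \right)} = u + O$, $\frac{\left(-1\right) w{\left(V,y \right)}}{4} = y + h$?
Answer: $192$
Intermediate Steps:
$B{\left(r,p \right)} = - \frac{p + r}{3 + r}$ ($B{\left(r,p \right)} = \left(r - \frac{p + r}{3 + r}\right) - r = - \frac{p + r}{3 + r}$)
$h = -8$ ($h = -8 + 0 = -8$)
$w{\left(V,y \right)} = 32 - 4 y$ ($w{\left(V,y \right)} = - 4 \left(y - 8\right) = - 4 \left(-8 + y\right) = 32 - 4 y$)
$F{\left(u,O \right)} = O + u$
$F{\left(9 - b{\left(0,B{\left(5,3 \right)} \right)},w{\left(4,-4 \right)} \right)} - -135 = \left(\left(32 - -16\right) + \left(9 - 0\right)\right) - -135 = \left(\left(32 + 16\right) + \left(9 + 0\right)\right) + 135 = \left(48 + 9\right) + 135 = 57 + 135 = 192$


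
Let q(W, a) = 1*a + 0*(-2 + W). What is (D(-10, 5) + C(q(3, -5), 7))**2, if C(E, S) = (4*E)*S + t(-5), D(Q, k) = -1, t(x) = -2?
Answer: 20449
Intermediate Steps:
q(W, a) = a (q(W, a) = a + 0 = a)
C(E, S) = -2 + 4*E*S (C(E, S) = (4*E)*S - 2 = 4*E*S - 2 = -2 + 4*E*S)
(D(-10, 5) + C(q(3, -5), 7))**2 = (-1 + (-2 + 4*(-5)*7))**2 = (-1 + (-2 - 140))**2 = (-1 - 142)**2 = (-143)**2 = 20449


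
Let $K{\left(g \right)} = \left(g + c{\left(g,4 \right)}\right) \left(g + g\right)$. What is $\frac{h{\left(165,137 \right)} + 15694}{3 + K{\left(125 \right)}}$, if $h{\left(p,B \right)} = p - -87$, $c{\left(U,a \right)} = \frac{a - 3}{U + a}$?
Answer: $\frac{2057034}{4031887} \approx 0.51019$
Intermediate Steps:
$c{\left(U,a \right)} = \frac{-3 + a}{U + a}$
$K{\left(g \right)} = 2 g \left(g + \frac{1}{4 + g}\right)$ ($K{\left(g \right)} = \left(g + \frac{-3 + 4}{g + 4}\right) \left(g + g\right) = \left(g + \frac{1}{4 + g} 1\right) 2 g = \left(g + \frac{1}{4 + g}\right) 2 g = 2 g \left(g + \frac{1}{4 + g}\right)$)
$h{\left(p,B \right)} = 87 + p$ ($h{\left(p,B \right)} = p + 87 = 87 + p$)
$\frac{h{\left(165,137 \right)} + 15694}{3 + K{\left(125 \right)}} = \frac{\left(87 + 165\right) + 15694}{3 + 2 \cdot 125 \frac{1}{4 + 125} \left(1 + 125 \left(4 + 125\right)\right)} = \frac{252 + 15694}{3 + 2 \cdot 125 \cdot \frac{1}{129} \left(1 + 125 \cdot 129\right)} = \frac{15946}{3 + 2 \cdot 125 \cdot \frac{1}{129} \left(1 + 16125\right)} = \frac{15946}{3 + 2 \cdot 125 \cdot \frac{1}{129} \cdot 16126} = \frac{15946}{3 + \frac{4031500}{129}} = \frac{15946}{\frac{4031887}{129}} = 15946 \cdot \frac{129}{4031887} = \frac{2057034}{4031887}$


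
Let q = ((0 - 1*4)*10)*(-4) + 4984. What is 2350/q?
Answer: 1175/2572 ≈ 0.45684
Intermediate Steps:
q = 5144 (q = ((0 - 4)*10)*(-4) + 4984 = -4*10*(-4) + 4984 = -40*(-4) + 4984 = 160 + 4984 = 5144)
2350/q = 2350/5144 = 2350*(1/5144) = 1175/2572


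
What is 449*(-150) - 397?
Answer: -67747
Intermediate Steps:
449*(-150) - 397 = -67350 - 397 = -67747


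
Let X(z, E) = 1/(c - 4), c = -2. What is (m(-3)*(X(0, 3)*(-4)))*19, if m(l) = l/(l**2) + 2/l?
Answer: -38/3 ≈ -12.667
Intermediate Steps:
X(z, E) = -1/6 (X(z, E) = 1/(-2 - 4) = 1/(-6) = -1/6)
m(l) = 3/l (m(l) = l/l**2 + 2/l = 1/l + 2/l = 3/l)
(m(-3)*(X(0, 3)*(-4)))*19 = ((3/(-3))*(-1/6*(-4)))*19 = ((3*(-1/3))*(2/3))*19 = -1*2/3*19 = -2/3*19 = -38/3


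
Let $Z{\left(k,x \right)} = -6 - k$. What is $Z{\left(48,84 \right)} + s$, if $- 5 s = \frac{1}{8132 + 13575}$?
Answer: $- \frac{5860891}{108535} \approx -54.0$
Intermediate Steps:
$s = - \frac{1}{108535}$ ($s = - \frac{1}{5 \left(8132 + 13575\right)} = - \frac{1}{5 \cdot 21707} = \left(- \frac{1}{5}\right) \frac{1}{21707} = - \frac{1}{108535} \approx -9.2136 \cdot 10^{-6}$)
$Z{\left(48,84 \right)} + s = \left(-6 - 48\right) - \frac{1}{108535} = -54 - \frac{1}{108535} = - \frac{5860891}{108535}$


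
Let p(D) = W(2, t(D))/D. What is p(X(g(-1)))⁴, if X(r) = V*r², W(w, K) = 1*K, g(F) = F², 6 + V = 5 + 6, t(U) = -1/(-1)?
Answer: 1/625 ≈ 0.0016000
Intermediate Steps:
t(U) = 1 (t(U) = -1*(-1) = 1)
V = 5 (V = -6 + (5 + 6) = -6 + 11 = 5)
W(w, K) = K
X(r) = 5*r²
p(D) = 1/D
p(X(g(-1)))⁴ = (1/(5*((-1)²)²))⁴ = (1/(5*1²))⁴ = (1/(5*1))⁴ = (1/5)⁴ = (⅕)⁴ = 1/625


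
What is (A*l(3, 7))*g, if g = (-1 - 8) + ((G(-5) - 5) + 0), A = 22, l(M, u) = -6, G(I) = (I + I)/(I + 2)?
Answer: 1408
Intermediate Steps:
G(I) = 2*I/(2 + I) (G(I) = (2*I)/(2 + I) = 2*I/(2 + I))
g = -32/3 (g = (-1 - 8) + ((2*(-5)/(2 - 5) - 5) + 0) = -9 + ((2*(-5)/(-3) - 5) + 0) = -9 + ((2*(-5)*(-⅓) - 5) + 0) = -9 + ((10/3 - 5) + 0) = -9 + (-5/3 + 0) = -9 - 5/3 = -32/3 ≈ -10.667)
(A*l(3, 7))*g = (22*(-6))*(-32/3) = -132*(-32/3) = 1408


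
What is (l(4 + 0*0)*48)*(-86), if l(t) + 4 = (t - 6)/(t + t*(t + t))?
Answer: 50224/3 ≈ 16741.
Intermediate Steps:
l(t) = -4 + (-6 + t)/(t + 2*t²) (l(t) = -4 + (t - 6)/(t + t*(t + t)) = -4 + (-6 + t)/(t + t*(2*t)) = -4 + (-6 + t)/(t + 2*t²))
(l(4 + 0*0)*48)*(-86) = (((-6 - 8*(4 + 0*0)² - 3*(4 + 0*0))/((4 + 0*0)*(1 + 2*(4 + 0*0))))*48)*(-86) = (((-6 - 8*(4 + 0)² - 3*(4 + 0))/((4 + 0)*(1 + 2*(4 + 0))))*48)*(-86) = (((-6 - 8*4² - 3*4)/(4*(1 + 2*4)))*48)*(-86) = (((-6 - 8*16 - 12)/(4*(1 + 8)))*48)*(-86) = (((¼)*(-6 - 128 - 12)/9)*48)*(-86) = (((¼)*(⅑)*(-146))*48)*(-86) = -73/18*48*(-86) = -584/3*(-86) = 50224/3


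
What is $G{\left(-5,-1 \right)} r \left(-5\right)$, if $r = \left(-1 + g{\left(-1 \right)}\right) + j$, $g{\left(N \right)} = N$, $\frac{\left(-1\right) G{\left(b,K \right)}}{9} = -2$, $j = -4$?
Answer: $540$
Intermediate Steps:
$G{\left(b,K \right)} = 18$ ($G{\left(b,K \right)} = \left(-9\right) \left(-2\right) = 18$)
$r = -6$ ($r = \left(-1 - 1\right) - 4 = -2 - 4 = -6$)
$G{\left(-5,-1 \right)} r \left(-5\right) = 18 \left(-6\right) \left(-5\right) = \left(-108\right) \left(-5\right) = 540$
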